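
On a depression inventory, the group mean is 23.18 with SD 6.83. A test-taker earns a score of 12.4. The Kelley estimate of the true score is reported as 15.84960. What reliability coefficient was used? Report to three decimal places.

T̂ = ρX + (1 − ρ)μ  ⇒  T̂ − μ = ρ(X − μ)
ρ = (T̂ − μ)/(X − μ) = (15.84960 − 23.18) / (12.4 − 23.18) = -7.33040 / -10.78 = 0.68000

0.680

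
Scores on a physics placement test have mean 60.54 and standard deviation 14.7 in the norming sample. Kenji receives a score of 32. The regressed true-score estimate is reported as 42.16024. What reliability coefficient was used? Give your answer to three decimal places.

0.644

T̂ = ρX + (1 − ρ)μ  ⇒  T̂ − μ = ρ(X − μ)
ρ = (T̂ − μ)/(X − μ) = (42.16024 − 60.54) / (32 − 60.54) = -18.37976 / -28.54 = 0.64400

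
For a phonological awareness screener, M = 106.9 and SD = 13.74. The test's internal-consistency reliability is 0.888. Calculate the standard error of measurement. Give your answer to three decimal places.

SEM = SD · √(1 − ρ) = 13.74 × √0.112 = 13.74 × 0.3347 = 4.5983

4.598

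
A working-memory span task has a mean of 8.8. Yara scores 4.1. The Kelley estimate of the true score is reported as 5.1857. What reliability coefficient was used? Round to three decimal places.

T̂ = ρX + (1 − ρ)μ  ⇒  T̂ − μ = ρ(X − μ)
ρ = (T̂ − μ)/(X − μ) = (5.1857 − 8.8) / (4.1 − 8.8) = -3.6143 / -4.7 = 0.76900

0.769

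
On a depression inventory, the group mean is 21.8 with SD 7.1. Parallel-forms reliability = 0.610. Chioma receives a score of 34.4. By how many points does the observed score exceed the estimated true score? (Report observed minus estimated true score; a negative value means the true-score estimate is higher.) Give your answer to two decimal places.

T̂ = ρX + (1 − ρ)μ
  = 0.610 × 34.4 + 0.390 × 21.8
  = 20.9840 + 8.5020
  = 29.4860
  ≈ 29.486
X − T̂ = 34.4 − 29.486 = 4.914 → 4.91

4.91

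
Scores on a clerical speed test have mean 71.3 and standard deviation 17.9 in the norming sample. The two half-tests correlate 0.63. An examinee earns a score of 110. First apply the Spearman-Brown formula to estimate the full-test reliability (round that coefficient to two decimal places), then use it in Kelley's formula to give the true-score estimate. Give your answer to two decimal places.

Spearman-Brown: ρ = 2r/(1 + r) = 2(0.63)/(1 + 0.63) = 1.260/1.63 = 0.7730 → 0.77
T̂ = ρX + (1 − ρ)μ
  = 0.77 × 110 + 0.23 × 71.3
  = 84.70 + 16.399
  = 101.099
  ≈ 101.10

101.10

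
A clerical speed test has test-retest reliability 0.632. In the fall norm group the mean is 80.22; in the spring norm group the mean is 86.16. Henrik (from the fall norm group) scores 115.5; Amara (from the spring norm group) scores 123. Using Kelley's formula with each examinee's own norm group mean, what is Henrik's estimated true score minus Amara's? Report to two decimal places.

-6.93

T̂_Henrik = 0.632(115.5) + 0.368(80.22) = 102.5170
T̂_Amara = 0.632(123) + 0.368(86.16) = 109.4429
Difference = 102.5170 − 109.4429 = -6.9259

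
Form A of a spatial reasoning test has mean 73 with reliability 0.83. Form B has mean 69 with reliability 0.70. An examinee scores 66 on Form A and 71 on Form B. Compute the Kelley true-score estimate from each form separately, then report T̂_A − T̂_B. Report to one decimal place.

T̂_A = 0.83(66) + 0.17(73) = 67.190
T̂_B = 0.70(71) + 0.30(69) = 70.400
T̂_A − T̂_B = -3.210

-3.2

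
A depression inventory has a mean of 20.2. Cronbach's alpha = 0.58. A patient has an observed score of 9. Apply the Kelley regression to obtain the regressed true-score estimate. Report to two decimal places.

13.70

T̂ = 0.58(9) + 0.42(20.2) = 5.22 + 8.484 = 13.704 → 13.70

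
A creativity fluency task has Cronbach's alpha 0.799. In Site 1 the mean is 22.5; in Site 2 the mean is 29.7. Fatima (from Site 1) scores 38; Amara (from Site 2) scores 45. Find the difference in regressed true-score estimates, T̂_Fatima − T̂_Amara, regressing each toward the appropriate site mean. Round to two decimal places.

T̂_Fatima = 0.799(38) + 0.201(22.5) = 34.8845
T̂_Amara = 0.799(45) + 0.201(29.7) = 41.9247
Difference = 34.8845 − 41.9247 = -7.0402

-7.04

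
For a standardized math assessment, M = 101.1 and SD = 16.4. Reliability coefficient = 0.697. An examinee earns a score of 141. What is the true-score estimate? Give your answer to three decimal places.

128.910

T̂ = 0.697(141) + 0.303(101.1) = 98.277 + 30.6333 = 128.9103 → 128.910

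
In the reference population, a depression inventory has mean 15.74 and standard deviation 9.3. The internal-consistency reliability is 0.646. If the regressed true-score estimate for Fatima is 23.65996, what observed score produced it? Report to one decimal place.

28.0

T̂ = ρX + (1 − ρ)μ  ⇒  X = (T̂ − (1 − ρ)μ) / ρ
X = (23.65996 − 0.354 × 15.74) / 0.646 = (23.65996 − 5.57196) / 0.646 = 18.08800 / 0.646 = 28.000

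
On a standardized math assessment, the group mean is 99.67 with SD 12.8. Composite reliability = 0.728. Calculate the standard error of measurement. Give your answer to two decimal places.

6.68

SEM = SD · √(1 − ρ) = 12.8 × √0.272 = 12.8 × 0.5215 = 6.676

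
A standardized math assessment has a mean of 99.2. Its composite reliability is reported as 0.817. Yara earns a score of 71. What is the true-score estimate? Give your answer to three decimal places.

Regress the observed score toward the mean by the unreliability: T̂ = 0.817·71 + 0.183·99.2 = 58.007 + 18.1536 = 76.1606.

76.161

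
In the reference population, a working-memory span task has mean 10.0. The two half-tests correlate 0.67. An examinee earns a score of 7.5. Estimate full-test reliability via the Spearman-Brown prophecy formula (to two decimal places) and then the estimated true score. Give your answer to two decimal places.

8.00

Spearman-Brown: ρ = 2r/(1 + r) = 2(0.67)/(1 + 0.67) = 1.340/1.67 = 0.8024 → 0.80
T̂ = ρX + (1 − ρ)μ
  = 0.80 × 7.5 + 0.20 × 10.0
  = 6.000 + 2.000
  = 8.000
  ≈ 8.00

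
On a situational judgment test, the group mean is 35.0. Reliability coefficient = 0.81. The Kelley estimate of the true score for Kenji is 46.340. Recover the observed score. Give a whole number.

T̂ = ρX + (1 − ρ)μ  ⇒  X = (T̂ − (1 − ρ)μ) / ρ
X = (46.340 − 0.19 × 35.0) / 0.81 = (46.340 − 6.650) / 0.81 = 39.690 / 0.81 = 49.00

49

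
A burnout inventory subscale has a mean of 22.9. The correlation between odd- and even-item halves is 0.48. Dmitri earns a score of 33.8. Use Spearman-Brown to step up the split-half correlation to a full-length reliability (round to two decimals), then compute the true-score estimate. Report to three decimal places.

Spearman-Brown: ρ = 2r/(1 + r) = 2(0.48)/(1 + 0.48) = 0.960/1.48 = 0.6486 → 0.65
Weight the observed score by reliability and the mean by (1 − reliability): T̂ = 0.65·33.8 + 0.35·22.9 = 21.970 + 8.015 = 29.9850.

29.985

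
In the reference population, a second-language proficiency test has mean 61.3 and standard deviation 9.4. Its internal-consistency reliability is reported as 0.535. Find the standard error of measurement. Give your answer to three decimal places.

6.410

SEM = SD · √(1 − ρ) = 9.4 × √0.465 = 9.4 × 0.6819 = 6.4099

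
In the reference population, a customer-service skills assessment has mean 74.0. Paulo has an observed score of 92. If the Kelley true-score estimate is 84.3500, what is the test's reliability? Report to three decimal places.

T̂ = ρX + (1 − ρ)μ  ⇒  T̂ − μ = ρ(X − μ)
ρ = (T̂ − μ)/(X − μ) = (84.3500 − 74.0) / (92 − 74.0) = 10.3500 / 18.0 = 0.57500

0.575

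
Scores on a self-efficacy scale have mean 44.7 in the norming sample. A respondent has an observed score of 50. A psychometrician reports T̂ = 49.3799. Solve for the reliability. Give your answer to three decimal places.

T̂ = ρX + (1 − ρ)μ  ⇒  T̂ − μ = ρ(X − μ)
ρ = (T̂ − μ)/(X − μ) = (49.3799 − 44.7) / (50 − 44.7) = 4.6799 / 5.3 = 0.88300

0.883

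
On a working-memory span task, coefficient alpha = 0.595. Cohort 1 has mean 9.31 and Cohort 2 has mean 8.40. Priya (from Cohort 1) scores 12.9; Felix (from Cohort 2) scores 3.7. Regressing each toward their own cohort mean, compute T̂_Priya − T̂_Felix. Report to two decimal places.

5.84

T̂_Priya = 0.595(12.9) + 0.405(9.31) = 11.4460
T̂_Felix = 0.595(3.7) + 0.405(8.40) = 5.6035
Difference = 11.4460 − 5.6035 = 5.8425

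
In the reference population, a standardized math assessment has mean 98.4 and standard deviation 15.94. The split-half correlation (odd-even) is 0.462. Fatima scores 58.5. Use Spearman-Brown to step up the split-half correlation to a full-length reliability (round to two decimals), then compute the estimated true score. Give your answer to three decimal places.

Spearman-Brown: ρ = 2r/(1 + r) = 2(0.462)/(1 + 0.462) = 0.9240/1.462 = 0.6320 → 0.63
T̂ = 0.63(58.5) + 0.37(98.4) = 36.855 + 36.408 = 73.2630 → 73.263

73.263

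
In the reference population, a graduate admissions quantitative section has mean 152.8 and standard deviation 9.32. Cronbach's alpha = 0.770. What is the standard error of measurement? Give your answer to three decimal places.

SEM = SD · √(1 − ρ) = 9.32 × √0.230 = 9.32 × 0.4796 = 4.4697

4.470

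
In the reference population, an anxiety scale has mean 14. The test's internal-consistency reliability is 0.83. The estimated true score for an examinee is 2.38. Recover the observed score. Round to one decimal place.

-0.0

T̂ = ρX + (1 − ρ)μ  ⇒  X = (T̂ − (1 − ρ)μ) / ρ
X = (2.38 − 0.17 × 14) / 0.83 = (2.38 − 2.38) / 0.83 = -0.00 / 0.83 = -0.000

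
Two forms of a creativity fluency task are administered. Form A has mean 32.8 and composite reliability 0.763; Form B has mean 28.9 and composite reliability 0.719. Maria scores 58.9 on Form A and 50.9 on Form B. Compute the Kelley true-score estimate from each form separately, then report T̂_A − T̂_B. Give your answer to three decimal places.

T̂_A = 0.763(58.9) + 0.237(32.8) = 52.71430
T̂_B = 0.719(50.9) + 0.281(28.9) = 44.71800
T̂_A − T̂_B = 7.99630

7.996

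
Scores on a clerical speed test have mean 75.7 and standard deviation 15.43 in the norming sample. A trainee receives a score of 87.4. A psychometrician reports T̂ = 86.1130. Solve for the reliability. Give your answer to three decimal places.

T̂ = ρX + (1 − ρ)μ  ⇒  T̂ − μ = ρ(X − μ)
ρ = (T̂ − μ)/(X − μ) = (86.1130 − 75.7) / (87.4 − 75.7) = 10.4130 / 11.7 = 0.89000

0.890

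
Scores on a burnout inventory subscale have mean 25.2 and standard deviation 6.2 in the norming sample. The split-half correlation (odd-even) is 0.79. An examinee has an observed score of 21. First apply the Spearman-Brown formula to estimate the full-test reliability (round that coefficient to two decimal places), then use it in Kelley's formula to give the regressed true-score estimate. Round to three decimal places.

21.504

Spearman-Brown: ρ = 2r/(1 + r) = 2(0.79)/(1 + 0.79) = 1.580/1.79 = 0.8827 → 0.88
T̂ = 0.88(21) + 0.12(25.2) = 18.48 + 3.024 = 21.5040 → 21.504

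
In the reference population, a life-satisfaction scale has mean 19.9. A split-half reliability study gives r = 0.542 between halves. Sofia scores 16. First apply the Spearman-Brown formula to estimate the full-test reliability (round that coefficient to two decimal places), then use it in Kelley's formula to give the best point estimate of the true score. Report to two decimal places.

Spearman-Brown: ρ = 2r/(1 + r) = 2(0.542)/(1 + 0.542) = 1.0840/1.542 = 0.7030 → 0.70
T̂ = 0.70(16) + 0.30(19.9) = 11.20 + 5.970 = 17.170 → 17.17

17.17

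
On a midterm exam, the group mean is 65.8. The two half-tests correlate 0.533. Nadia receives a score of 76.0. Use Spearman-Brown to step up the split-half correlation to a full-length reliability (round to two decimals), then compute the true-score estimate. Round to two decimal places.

72.94

Spearman-Brown: ρ = 2r/(1 + r) = 2(0.533)/(1 + 0.533) = 1.0660/1.533 = 0.6954 → 0.70
T̂ = ρX + (1 − ρ)μ
  = 0.70 × 76.0 + 0.30 × 65.8
  = 53.200 + 19.740
  = 72.940
  ≈ 72.94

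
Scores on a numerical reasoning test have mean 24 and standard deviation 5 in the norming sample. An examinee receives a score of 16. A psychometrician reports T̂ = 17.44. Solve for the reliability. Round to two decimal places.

0.82

T̂ = ρX + (1 − ρ)μ  ⇒  T̂ − μ = ρ(X − μ)
ρ = (T̂ − μ)/(X − μ) = (17.44 − 24) / (16 − 24) = -6.56 / -8.0 = 0.8200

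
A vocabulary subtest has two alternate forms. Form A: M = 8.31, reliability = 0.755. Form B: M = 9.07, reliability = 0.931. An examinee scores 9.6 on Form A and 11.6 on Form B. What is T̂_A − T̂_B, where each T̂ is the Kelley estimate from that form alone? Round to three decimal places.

T̂_A = 0.755(9.6) + 0.245(8.31) = 9.28395
T̂_B = 0.931(11.6) + 0.069(9.07) = 11.42543
T̂_A − T̂_B = -2.14148

-2.141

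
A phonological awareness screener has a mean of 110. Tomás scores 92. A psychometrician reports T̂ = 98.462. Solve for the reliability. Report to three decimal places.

T̂ = ρX + (1 − ρ)μ  ⇒  T̂ − μ = ρ(X − μ)
ρ = (T̂ − μ)/(X − μ) = (98.462 − 110) / (92 − 110) = -11.538 / -18.0 = 0.64100

0.641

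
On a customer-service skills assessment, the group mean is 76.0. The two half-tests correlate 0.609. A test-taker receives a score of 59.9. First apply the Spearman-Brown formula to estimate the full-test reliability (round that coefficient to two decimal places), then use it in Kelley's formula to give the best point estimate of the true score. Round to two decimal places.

63.76

Spearman-Brown: ρ = 2r/(1 + r) = 2(0.609)/(1 + 0.609) = 1.2180/1.609 = 0.7570 → 0.76
Kelley's formula gives T̂ = 0.76·59.9 + 0.24·76.0 = 45.524 + 18.240 = 63.764.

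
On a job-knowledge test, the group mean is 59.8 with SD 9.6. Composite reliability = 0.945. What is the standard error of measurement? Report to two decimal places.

2.25

SEM = SD · √(1 − ρ) = 9.6 × √0.055 = 9.6 × 0.2345 = 2.251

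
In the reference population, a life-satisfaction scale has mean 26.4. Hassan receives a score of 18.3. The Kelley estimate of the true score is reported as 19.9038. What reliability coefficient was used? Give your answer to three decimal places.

0.802

T̂ = ρX + (1 − ρ)μ  ⇒  T̂ − μ = ρ(X − μ)
ρ = (T̂ − μ)/(X − μ) = (19.9038 − 26.4) / (18.3 − 26.4) = -6.4962 / -8.1 = 0.80200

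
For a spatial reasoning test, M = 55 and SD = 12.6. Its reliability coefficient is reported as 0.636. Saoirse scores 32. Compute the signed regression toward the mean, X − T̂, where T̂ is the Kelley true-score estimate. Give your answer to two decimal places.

-8.37

T̂ = ρX + (1 − ρ)μ
  = 0.636 × 32 + 0.364 × 55
  = 20.352 + 20.020
  = 40.3720
  ≈ 40.372
X − T̂ = 32 − 40.372 = -8.372 → -8.37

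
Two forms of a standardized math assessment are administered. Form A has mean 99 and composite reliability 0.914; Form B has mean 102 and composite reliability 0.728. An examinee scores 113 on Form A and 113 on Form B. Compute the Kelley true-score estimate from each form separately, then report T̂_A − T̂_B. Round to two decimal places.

T̂_A = 0.914(113) + 0.086(99) = 111.7960
T̂_B = 0.728(113) + 0.272(102) = 110.0080
T̂_A − T̂_B = 1.7880

1.79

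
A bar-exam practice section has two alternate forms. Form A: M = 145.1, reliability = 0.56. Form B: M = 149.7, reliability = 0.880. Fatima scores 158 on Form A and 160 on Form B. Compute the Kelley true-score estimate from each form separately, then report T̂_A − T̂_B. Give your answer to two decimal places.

-6.44

T̂_A = 0.56(158) + 0.44(145.1) = 152.3240
T̂_B = 0.880(160) + 0.120(149.7) = 158.7640
T̂_A − T̂_B = -6.4400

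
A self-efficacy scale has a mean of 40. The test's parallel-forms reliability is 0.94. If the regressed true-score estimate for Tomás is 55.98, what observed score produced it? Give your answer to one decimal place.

T̂ = ρX + (1 − ρ)μ  ⇒  X = (T̂ − (1 − ρ)μ) / ρ
X = (55.98 − 0.06 × 40) / 0.94 = (55.98 − 2.40) / 0.94 = 53.58 / 0.94 = 57.000

57.0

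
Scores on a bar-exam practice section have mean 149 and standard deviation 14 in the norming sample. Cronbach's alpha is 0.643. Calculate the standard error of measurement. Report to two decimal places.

8.36

SEM = SD · √(1 − ρ) = 14 × √0.357 = 14 × 0.5975 = 8.365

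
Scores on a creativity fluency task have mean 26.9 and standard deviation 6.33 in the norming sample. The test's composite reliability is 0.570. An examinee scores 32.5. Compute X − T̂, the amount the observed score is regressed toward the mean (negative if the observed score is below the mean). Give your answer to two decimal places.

2.41

T̂ = ρX + (1 − ρ)μ
  = 0.570 × 32.5 + 0.430 × 26.9
  = 18.5250 + 11.5670
  = 30.0920
  ≈ 30.092
X − T̂ = 32.5 − 30.092 = 2.408 → 2.41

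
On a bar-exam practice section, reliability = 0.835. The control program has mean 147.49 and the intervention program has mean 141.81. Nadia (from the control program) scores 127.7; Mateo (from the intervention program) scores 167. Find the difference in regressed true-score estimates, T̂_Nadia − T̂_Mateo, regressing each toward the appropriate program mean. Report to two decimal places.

-31.88

T̂_Nadia = 0.835(127.7) + 0.165(147.49) = 130.9654
T̂_Mateo = 0.835(167) + 0.165(141.81) = 162.8436
Difference = 130.9654 − 162.8436 = -31.8783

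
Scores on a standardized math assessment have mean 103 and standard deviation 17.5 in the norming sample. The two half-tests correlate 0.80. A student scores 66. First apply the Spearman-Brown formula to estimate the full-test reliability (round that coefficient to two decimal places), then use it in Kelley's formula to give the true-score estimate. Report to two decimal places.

70.07

Spearman-Brown: ρ = 2r/(1 + r) = 2(0.80)/(1 + 0.80) = 1.600/1.80 = 0.8889 → 0.89
T̂ = ρX + (1 − ρ)μ
  = 0.89 × 66 + 0.11 × 103
  = 58.74 + 11.33
  = 70.070
  ≈ 70.07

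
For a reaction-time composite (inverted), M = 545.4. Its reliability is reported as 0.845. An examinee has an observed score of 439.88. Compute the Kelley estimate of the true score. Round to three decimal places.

Weight the observed score by reliability and the mean by (1 − reliability): T̂ = 0.845·439.88 + 0.155·545.4 = 371.69860 + 84.5370 = 456.2356.

456.236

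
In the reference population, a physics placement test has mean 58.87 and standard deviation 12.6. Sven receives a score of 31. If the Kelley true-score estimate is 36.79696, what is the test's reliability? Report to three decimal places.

0.792

T̂ = ρX + (1 − ρ)μ  ⇒  T̂ − μ = ρ(X − μ)
ρ = (T̂ − μ)/(X − μ) = (36.79696 − 58.87) / (31 − 58.87) = -22.07304 / -27.87 = 0.79200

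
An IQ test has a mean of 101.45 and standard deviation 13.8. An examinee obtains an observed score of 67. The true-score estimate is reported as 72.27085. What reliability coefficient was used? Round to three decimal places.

0.847

T̂ = ρX + (1 − ρ)μ  ⇒  T̂ − μ = ρ(X − μ)
ρ = (T̂ − μ)/(X − μ) = (72.27085 − 101.45) / (67 − 101.45) = -29.17915 / -34.45 = 0.84700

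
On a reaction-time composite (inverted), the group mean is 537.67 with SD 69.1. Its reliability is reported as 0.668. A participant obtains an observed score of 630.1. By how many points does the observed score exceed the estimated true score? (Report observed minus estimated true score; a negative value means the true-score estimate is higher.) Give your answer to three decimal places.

30.687

T̂ = 0.668(630.1) + 0.332(537.67) = 420.9068 + 178.50644 = 599.41324 → 599.4132
X − T̂ = 630.1 − 599.4132 = 30.6868 → 30.687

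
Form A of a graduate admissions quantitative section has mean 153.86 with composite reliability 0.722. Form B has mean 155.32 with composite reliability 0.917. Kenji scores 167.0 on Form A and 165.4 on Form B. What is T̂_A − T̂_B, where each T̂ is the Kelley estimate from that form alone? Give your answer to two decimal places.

T̂_A = 0.722(167.0) + 0.278(153.86) = 163.3471
T̂_B = 0.917(165.4) + 0.083(155.32) = 164.5634
T̂_A − T̂_B = -1.2163

-1.22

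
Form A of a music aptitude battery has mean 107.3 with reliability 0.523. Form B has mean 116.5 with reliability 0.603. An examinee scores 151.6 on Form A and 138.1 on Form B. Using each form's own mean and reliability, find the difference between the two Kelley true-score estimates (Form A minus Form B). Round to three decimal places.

0.944

T̂_A = 0.523(151.6) + 0.477(107.3) = 130.46890
T̂_B = 0.603(138.1) + 0.397(116.5) = 129.52480
T̂_A − T̂_B = 0.94410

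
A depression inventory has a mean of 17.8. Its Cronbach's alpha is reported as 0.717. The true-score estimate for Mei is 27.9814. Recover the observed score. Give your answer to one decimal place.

32.0

T̂ = ρX + (1 − ρ)μ  ⇒  X = (T̂ − (1 − ρ)μ) / ρ
X = (27.9814 − 0.283 × 17.8) / 0.717 = (27.9814 − 5.0374) / 0.717 = 22.9440 / 0.717 = 32.000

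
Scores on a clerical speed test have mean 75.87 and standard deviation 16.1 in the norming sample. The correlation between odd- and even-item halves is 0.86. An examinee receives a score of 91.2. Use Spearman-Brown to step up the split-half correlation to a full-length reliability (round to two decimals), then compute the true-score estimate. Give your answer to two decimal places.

89.97

Spearman-Brown: ρ = 2r/(1 + r) = 2(0.86)/(1 + 0.86) = 1.720/1.86 = 0.9247 → 0.92
T̂ = ρX + (1 − ρ)μ
  = 0.92 × 91.2 + 0.08 × 75.87
  = 83.904 + 6.0696
  = 89.974
  ≈ 89.97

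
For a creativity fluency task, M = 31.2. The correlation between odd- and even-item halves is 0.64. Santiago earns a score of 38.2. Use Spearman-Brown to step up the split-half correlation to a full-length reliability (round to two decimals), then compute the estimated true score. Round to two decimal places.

36.66

Spearman-Brown: ρ = 2r/(1 + r) = 2(0.64)/(1 + 0.64) = 1.280/1.64 = 0.7805 → 0.78
T̂ = 0.78(38.2) + 0.22(31.2) = 29.796 + 6.864 = 36.660 → 36.66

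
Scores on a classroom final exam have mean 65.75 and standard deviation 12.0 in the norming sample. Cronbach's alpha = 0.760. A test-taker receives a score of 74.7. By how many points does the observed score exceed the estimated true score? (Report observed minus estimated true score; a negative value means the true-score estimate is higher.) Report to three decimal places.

2.148

T̂ = 0.760(74.7) + 0.240(65.75) = 56.7720 + 15.78000 = 72.55200 → 72.5520
X − T̂ = 74.7 − 72.5520 = 2.1480 → 2.148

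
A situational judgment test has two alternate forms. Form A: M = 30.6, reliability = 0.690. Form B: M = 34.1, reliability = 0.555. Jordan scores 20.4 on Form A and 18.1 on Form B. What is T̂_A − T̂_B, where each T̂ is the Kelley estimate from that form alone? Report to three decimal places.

-1.658

T̂_A = 0.690(20.4) + 0.310(30.6) = 23.56200
T̂_B = 0.555(18.1) + 0.445(34.1) = 25.22000
T̂_A − T̂_B = -1.65800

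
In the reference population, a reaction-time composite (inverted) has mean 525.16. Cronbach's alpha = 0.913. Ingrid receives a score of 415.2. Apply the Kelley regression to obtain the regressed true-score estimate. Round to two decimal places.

T̂ = 0.913(415.2) + 0.087(525.16) = 379.0776 + 45.68892 = 424.767 → 424.77

424.77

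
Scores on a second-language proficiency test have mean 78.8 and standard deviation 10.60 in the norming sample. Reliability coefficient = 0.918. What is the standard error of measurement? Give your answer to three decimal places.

SEM = SD · √(1 − ρ) = 10.60 × √0.082 = 10.60 × 0.2864 = 3.0354

3.035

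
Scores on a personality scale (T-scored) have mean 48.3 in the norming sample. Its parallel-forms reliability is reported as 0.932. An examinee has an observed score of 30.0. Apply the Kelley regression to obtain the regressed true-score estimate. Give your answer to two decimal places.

31.24

T̂ = 0.932(30.0) + 0.068(48.3) = 27.9600 + 3.2844 = 31.244 → 31.24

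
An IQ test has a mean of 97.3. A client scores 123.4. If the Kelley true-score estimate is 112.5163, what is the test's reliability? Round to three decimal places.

0.583

T̂ = ρX + (1 − ρ)μ  ⇒  T̂ − μ = ρ(X − μ)
ρ = (T̂ − μ)/(X − μ) = (112.5163 − 97.3) / (123.4 − 97.3) = 15.2163 / 26.1 = 0.58300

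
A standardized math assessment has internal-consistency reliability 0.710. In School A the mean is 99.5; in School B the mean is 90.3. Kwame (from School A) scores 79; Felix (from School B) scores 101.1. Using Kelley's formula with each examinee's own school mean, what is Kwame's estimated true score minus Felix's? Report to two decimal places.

-13.02

T̂_Kwame = 0.710(79) + 0.290(99.5) = 84.9450
T̂_Felix = 0.710(101.1) + 0.290(90.3) = 97.9680
Difference = 84.9450 − 97.9680 = -13.0230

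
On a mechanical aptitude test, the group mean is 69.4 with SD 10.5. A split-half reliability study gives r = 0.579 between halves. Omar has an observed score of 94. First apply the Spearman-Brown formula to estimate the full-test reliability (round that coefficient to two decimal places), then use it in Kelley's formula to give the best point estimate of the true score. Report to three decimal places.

Spearman-Brown: ρ = 2r/(1 + r) = 2(0.579)/(1 + 0.579) = 1.1580/1.579 = 0.7334 → 0.73
T̂ = ρX + (1 − ρ)μ
  = 0.73 × 94 + 0.27 × 69.4
  = 68.62 + 18.738
  = 87.3580
  ≈ 87.358

87.358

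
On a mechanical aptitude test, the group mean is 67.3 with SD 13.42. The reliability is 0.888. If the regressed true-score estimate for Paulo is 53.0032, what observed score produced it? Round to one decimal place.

T̂ = ρX + (1 − ρ)μ  ⇒  X = (T̂ − (1 − ρ)μ) / ρ
X = (53.0032 − 0.112 × 67.3) / 0.888 = (53.0032 − 7.5376) / 0.888 = 45.4656 / 0.888 = 51.200

51.2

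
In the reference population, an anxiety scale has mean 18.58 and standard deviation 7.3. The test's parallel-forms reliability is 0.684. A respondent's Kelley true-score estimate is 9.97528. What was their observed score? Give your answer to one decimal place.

6.0

T̂ = ρX + (1 − ρ)μ  ⇒  X = (T̂ − (1 − ρ)μ) / ρ
X = (9.97528 − 0.316 × 18.58) / 0.684 = (9.97528 − 5.87128) / 0.684 = 4.10400 / 0.684 = 6.000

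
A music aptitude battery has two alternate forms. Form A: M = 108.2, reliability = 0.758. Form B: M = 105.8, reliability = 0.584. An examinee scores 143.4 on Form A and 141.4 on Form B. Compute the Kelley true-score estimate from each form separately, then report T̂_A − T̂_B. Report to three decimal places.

8.291

T̂_A = 0.758(143.4) + 0.242(108.2) = 134.88160
T̂_B = 0.584(141.4) + 0.416(105.8) = 126.59040
T̂_A − T̂_B = 8.29120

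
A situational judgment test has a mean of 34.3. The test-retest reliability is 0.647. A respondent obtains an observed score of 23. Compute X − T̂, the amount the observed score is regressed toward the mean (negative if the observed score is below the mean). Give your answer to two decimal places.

-3.99

T̂ = ρX + (1 − ρ)μ
  = 0.647 × 23 + 0.353 × 34.3
  = 14.881 + 12.1079
  = 26.9889
  ≈ 26.989
X − T̂ = 23 − 26.989 = -3.989 → -3.99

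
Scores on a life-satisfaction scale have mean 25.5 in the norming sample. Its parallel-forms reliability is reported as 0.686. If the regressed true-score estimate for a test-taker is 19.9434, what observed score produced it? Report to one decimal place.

17.4

T̂ = ρX + (1 − ρ)μ  ⇒  X = (T̂ − (1 − ρ)μ) / ρ
X = (19.9434 − 0.314 × 25.5) / 0.686 = (19.9434 − 8.0070) / 0.686 = 11.9364 / 0.686 = 17.400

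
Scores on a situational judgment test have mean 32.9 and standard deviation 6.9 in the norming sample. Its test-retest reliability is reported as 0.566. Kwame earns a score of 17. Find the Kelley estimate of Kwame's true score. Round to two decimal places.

23.90

Kelley's formula gives T̂ = 0.566·17 + 0.434·32.9 = 9.622 + 14.2786 = 23.901.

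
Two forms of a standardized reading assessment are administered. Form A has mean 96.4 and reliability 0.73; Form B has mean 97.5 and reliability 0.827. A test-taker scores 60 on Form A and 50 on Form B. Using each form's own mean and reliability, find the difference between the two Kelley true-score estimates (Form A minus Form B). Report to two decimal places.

T̂_A = 0.73(60) + 0.27(96.4) = 69.8280
T̂_B = 0.827(50) + 0.173(97.5) = 58.2175
T̂_A − T̂_B = 11.6105

11.61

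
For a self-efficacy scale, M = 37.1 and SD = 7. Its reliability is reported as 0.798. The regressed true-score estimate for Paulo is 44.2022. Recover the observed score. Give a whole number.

46

T̂ = ρX + (1 − ρ)μ  ⇒  X = (T̂ − (1 − ρ)μ) / ρ
X = (44.2022 − 0.202 × 37.1) / 0.798 = (44.2022 − 7.4942) / 0.798 = 36.7080 / 0.798 = 46.00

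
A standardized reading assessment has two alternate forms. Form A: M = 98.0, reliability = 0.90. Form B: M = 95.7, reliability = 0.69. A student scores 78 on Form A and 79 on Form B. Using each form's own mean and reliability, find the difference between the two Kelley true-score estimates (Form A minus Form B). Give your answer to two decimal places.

-4.18

T̂_A = 0.90(78) + 0.10(98.0) = 80.0000
T̂_B = 0.69(79) + 0.31(95.7) = 84.1770
T̂_A − T̂_B = -4.1770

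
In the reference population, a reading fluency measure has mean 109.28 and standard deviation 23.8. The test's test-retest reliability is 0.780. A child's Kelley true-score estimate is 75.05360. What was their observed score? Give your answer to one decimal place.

65.4

T̂ = ρX + (1 − ρ)μ  ⇒  X = (T̂ − (1 − ρ)μ) / ρ
X = (75.05360 − 0.220 × 109.28) / 0.780 = (75.05360 − 24.04160) / 0.780 = 51.01200 / 0.780 = 65.400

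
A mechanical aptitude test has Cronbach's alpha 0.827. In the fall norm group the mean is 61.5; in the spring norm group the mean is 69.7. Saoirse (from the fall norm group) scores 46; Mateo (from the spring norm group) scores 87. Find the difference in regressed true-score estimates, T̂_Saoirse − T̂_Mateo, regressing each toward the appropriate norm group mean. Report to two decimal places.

-35.33

T̂_Saoirse = 0.827(46) + 0.173(61.5) = 48.6815
T̂_Mateo = 0.827(87) + 0.173(69.7) = 84.0071
Difference = 48.6815 − 84.0071 = -35.3256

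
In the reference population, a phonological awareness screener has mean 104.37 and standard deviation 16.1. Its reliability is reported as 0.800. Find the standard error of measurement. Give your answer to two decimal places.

7.20

SEM = SD · √(1 − ρ) = 16.1 × √0.200 = 16.1 × 0.4472 = 7.200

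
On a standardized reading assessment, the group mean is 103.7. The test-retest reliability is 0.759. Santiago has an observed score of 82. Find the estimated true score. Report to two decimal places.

T̂ = ρX + (1 − ρ)μ
  = 0.759 × 82 + 0.241 × 103.7
  = 62.238 + 24.9917
  = 87.230
  ≈ 87.23

87.23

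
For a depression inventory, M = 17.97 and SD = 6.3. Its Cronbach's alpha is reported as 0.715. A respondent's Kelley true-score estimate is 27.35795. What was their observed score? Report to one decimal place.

T̂ = ρX + (1 − ρ)μ  ⇒  X = (T̂ − (1 − ρ)μ) / ρ
X = (27.35795 − 0.285 × 17.97) / 0.715 = (27.35795 − 5.12145) / 0.715 = 22.23650 / 0.715 = 31.100

31.1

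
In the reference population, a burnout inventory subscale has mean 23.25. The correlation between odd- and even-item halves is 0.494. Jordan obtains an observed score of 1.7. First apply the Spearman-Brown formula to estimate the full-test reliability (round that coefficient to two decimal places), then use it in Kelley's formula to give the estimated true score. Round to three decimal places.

9.027

Spearman-Brown: ρ = 2r/(1 + r) = 2(0.494)/(1 + 0.494) = 0.9880/1.494 = 0.6613 → 0.66
Kelley's formula gives T̂ = 0.66·1.7 + 0.34·23.25 = 1.122 + 7.9050 = 9.0270.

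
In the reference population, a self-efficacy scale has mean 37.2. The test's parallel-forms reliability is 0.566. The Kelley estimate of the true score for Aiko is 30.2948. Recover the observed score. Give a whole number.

25

T̂ = ρX + (1 − ρ)μ  ⇒  X = (T̂ − (1 − ρ)μ) / ρ
X = (30.2948 − 0.434 × 37.2) / 0.566 = (30.2948 − 16.1448) / 0.566 = 14.1500 / 0.566 = 25.00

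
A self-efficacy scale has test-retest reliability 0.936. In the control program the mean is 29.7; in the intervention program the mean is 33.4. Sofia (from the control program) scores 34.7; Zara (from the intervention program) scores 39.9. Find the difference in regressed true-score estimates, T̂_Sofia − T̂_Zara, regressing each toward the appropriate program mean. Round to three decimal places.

-5.104

T̂_Sofia = 0.936(34.7) + 0.064(29.7) = 34.38000
T̂_Zara = 0.936(39.9) + 0.064(33.4) = 39.48400
Difference = 34.38000 − 39.48400 = -5.10400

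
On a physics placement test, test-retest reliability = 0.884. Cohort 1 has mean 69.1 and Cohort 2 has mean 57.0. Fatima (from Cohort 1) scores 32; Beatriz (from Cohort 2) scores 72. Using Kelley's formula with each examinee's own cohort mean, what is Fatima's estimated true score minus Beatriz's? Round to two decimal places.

-33.96

T̂_Fatima = 0.884(32) + 0.116(69.1) = 36.3036
T̂_Beatriz = 0.884(72) + 0.116(57.0) = 70.2600
Difference = 36.3036 − 70.2600 = -33.9564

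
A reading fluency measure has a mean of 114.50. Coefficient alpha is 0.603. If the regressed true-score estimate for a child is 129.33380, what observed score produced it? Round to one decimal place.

T̂ = ρX + (1 − ρ)μ  ⇒  X = (T̂ − (1 − ρ)μ) / ρ
X = (129.33380 − 0.397 × 114.50) / 0.603 = (129.33380 − 45.45650) / 0.603 = 83.87730 / 0.603 = 139.100

139.1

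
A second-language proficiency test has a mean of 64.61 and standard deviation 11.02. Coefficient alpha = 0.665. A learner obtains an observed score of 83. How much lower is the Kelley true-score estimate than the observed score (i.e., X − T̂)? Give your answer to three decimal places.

6.161

Kelley's formula gives T̂ = 0.665·83 + 0.335·64.61 = 55.195 + 21.64435 = 76.83935.
X − T̂ = 83 − 76.8393 = 6.1607 → 6.161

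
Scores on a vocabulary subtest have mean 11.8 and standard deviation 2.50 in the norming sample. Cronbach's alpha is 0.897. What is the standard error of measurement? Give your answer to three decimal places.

SEM = SD · √(1 − ρ) = 2.50 × √0.103 = 2.50 × 0.3209 = 0.8023

0.802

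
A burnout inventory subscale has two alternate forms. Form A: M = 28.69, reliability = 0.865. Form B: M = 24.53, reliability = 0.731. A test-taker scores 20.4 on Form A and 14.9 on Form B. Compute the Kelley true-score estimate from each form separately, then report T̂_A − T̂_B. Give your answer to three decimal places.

T̂_A = 0.865(20.4) + 0.135(28.69) = 21.51915
T̂_B = 0.731(14.9) + 0.269(24.53) = 17.49047
T̂_A − T̂_B = 4.02868

4.029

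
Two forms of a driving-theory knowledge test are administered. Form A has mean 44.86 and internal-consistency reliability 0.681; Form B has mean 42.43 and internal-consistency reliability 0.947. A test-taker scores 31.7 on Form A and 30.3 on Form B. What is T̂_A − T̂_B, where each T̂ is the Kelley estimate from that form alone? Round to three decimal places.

T̂_A = 0.681(31.7) + 0.319(44.86) = 35.89804
T̂_B = 0.947(30.3) + 0.053(42.43) = 30.94289
T̂_A − T̂_B = 4.95515

4.955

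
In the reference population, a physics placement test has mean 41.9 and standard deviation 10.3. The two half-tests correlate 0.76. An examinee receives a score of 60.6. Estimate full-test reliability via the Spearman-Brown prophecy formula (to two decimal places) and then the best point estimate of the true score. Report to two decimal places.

Spearman-Brown: ρ = 2r/(1 + r) = 2(0.76)/(1 + 0.76) = 1.520/1.76 = 0.8636 → 0.86
Weight the observed score by reliability and the mean by (1 − reliability): T̂ = 0.86·60.6 + 0.14·41.9 = 52.116 + 5.866 = 57.982.

57.98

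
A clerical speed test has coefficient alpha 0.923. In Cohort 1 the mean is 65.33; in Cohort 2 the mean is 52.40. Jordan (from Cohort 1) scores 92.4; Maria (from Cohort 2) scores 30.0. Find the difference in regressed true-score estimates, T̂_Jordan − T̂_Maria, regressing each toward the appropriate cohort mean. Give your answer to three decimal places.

T̂_Jordan = 0.923(92.4) + 0.077(65.33) = 90.31561
T̂_Maria = 0.923(30.0) + 0.077(52.40) = 31.72480
Difference = 90.31561 − 31.72480 = 58.59081

58.591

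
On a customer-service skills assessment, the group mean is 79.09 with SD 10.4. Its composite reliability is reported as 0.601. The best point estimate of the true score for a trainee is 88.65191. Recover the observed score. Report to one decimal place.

T̂ = ρX + (1 − ρ)μ  ⇒  X = (T̂ − (1 − ρ)μ) / ρ
X = (88.65191 − 0.399 × 79.09) / 0.601 = (88.65191 − 31.55691) / 0.601 = 57.09500 / 0.601 = 95.000

95.0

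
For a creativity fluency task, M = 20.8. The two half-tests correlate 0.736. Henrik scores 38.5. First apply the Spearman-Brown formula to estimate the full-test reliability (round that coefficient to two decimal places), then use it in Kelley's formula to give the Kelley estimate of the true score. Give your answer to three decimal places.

Spearman-Brown: ρ = 2r/(1 + r) = 2(0.736)/(1 + 0.736) = 1.4720/1.736 = 0.8479 → 0.85
Kelley's formula gives T̂ = 0.85·38.5 + 0.15·20.8 = 32.725 + 3.120 = 35.8450.

35.845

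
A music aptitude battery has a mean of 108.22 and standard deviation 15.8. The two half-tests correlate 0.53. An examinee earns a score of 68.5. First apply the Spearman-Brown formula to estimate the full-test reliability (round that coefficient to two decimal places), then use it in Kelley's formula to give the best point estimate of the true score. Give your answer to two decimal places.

80.81

Spearman-Brown: ρ = 2r/(1 + r) = 2(0.53)/(1 + 0.53) = 1.060/1.53 = 0.6928 → 0.69
T̂ = ρX + (1 − ρ)μ
  = 0.69 × 68.5 + 0.31 × 108.22
  = 47.265 + 33.5482
  = 80.813
  ≈ 80.81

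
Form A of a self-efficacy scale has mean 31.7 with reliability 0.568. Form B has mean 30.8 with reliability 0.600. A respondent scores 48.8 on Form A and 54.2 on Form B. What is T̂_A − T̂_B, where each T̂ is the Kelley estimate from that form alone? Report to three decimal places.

-3.427

T̂_A = 0.568(48.8) + 0.432(31.7) = 41.41280
T̂_B = 0.600(54.2) + 0.400(30.8) = 44.84000
T̂_A − T̂_B = -3.42720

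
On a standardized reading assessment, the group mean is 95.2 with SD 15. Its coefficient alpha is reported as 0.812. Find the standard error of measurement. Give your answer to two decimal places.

6.50

SEM = SD · √(1 − ρ) = 15 × √0.188 = 15 × 0.4336 = 6.504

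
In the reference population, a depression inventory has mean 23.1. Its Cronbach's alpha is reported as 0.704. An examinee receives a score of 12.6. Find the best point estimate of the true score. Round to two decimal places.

15.71

T̂ = 0.704(12.6) + 0.296(23.1) = 8.8704 + 6.8376 = 15.708 → 15.71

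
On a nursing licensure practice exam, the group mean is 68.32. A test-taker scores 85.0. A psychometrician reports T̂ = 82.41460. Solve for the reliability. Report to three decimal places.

0.845

T̂ = ρX + (1 − ρ)μ  ⇒  T̂ − μ = ρ(X − μ)
ρ = (T̂ − μ)/(X − μ) = (82.41460 − 68.32) / (85.0 − 68.32) = 14.09460 / 16.68 = 0.84500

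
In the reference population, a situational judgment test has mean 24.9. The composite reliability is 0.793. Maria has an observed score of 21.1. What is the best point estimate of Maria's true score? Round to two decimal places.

21.89

T̂ = ρX + (1 − ρ)μ
  = 0.793 × 21.1 + 0.207 × 24.9
  = 16.7323 + 5.1543
  = 21.887
  ≈ 21.89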